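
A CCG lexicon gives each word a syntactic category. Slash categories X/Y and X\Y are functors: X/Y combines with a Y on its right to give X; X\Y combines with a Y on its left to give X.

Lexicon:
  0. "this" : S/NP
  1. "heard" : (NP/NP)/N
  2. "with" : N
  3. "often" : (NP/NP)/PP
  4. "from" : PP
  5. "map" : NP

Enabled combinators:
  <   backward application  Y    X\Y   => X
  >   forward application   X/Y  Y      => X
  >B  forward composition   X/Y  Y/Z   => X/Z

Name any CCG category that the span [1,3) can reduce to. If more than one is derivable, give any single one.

NP/NP

[0,6] S   >
  [0,5] S/NP   >B
    [0,1] "this" : S/NP
    [1,5] NP/NP   >B
      [1,3] NP/NP   >
        [1,2] "heard" : (NP/NP)/N
        [2,3] "with" : N
      [3,5] NP/NP   >
        [3,4] "often" : (NP/NP)/PP
        [4,5] "from" : PP
  [5,6] "map" : NP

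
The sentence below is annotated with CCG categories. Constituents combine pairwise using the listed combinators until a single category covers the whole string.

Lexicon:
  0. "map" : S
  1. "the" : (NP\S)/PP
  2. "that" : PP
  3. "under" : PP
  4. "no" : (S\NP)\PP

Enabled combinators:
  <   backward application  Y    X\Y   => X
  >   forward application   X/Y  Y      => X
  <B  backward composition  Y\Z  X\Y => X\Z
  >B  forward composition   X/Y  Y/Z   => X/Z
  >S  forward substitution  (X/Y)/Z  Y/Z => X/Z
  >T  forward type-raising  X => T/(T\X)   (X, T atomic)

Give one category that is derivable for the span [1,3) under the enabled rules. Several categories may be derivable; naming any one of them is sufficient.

NP\S

[0,5] S   <
  [0,3] NP   >
    [0,1] NP/(NP\S)   >T
      [0,1] "map" : S
    [1,3] NP\S   >
      [1,2] "the" : (NP\S)/PP
      [2,3] "that" : PP
  [3,5] S\NP   <
    [3,4] "under" : PP
    [4,5] "no" : (S\NP)\PP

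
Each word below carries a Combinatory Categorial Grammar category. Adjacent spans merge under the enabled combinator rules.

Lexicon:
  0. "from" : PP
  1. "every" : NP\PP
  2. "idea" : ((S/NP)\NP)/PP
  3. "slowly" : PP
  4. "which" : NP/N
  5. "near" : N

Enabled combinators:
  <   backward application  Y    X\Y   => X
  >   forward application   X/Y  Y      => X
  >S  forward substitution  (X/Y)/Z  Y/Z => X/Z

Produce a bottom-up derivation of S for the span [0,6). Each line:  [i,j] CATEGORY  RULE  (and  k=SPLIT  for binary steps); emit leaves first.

[0,1] PP  lex  "from"
[1,2] NP\PP  lex  "every"
[0,2] NP  <  k=1
[2,3] ((S/NP)\NP)/PP  lex  "idea"
[3,4] PP  lex  "slowly"
[2,4] (S/NP)\NP  >  k=3
[0,4] S/NP  <  k=2
[4,5] NP/N  lex  "which"
[5,6] N  lex  "near"
[4,6] NP  >  k=5
[0,6] S  >  k=4

[0,6] S   >
  [0,4] S/NP   <
    [0,2] NP   <
      [0,1] "from" : PP
      [1,2] "every" : NP\PP
    [2,4] (S/NP)\NP   >
      [2,3] "idea" : ((S/NP)\NP)/PP
      [3,4] "slowly" : PP
  [4,6] NP   >
    [4,5] "which" : NP/N
    [5,6] "near" : N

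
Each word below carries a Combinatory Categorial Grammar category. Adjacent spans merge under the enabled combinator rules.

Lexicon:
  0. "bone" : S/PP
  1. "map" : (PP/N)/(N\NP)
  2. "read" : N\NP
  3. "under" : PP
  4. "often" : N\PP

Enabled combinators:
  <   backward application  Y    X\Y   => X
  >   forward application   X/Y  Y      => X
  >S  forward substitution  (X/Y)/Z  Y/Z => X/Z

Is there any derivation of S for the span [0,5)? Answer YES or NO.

YES

[0,5] S   >
  [0,1] "bone" : S/PP
  [1,5] PP   >
    [1,3] PP/N   >
      [1,2] "map" : (PP/N)/(N\NP)
      [2,3] "read" : N\NP
    [3,5] N   <
      [3,4] "under" : PP
      [4,5] "often" : N\PP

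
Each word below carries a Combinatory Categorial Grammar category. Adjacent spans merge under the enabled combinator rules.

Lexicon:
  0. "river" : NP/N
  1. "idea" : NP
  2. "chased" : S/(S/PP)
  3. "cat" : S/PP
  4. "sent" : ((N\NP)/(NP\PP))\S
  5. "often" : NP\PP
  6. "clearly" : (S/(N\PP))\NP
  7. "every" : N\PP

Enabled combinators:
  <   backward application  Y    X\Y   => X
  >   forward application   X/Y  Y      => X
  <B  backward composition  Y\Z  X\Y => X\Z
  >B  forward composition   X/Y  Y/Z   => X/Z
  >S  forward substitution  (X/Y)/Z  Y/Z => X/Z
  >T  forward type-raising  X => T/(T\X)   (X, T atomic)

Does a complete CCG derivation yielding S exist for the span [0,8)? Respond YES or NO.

[0,8] S   >
  [0,7] S/(N\PP)   <
    [0,6] NP   >
      [0,1] "river" : NP/N
      [1,6] N   >
        [1,2] N/(N\NP)   >T
          [1,2] "idea" : NP
        [2,6] N\NP   >
          [2,5] (N\NP)/(NP\PP)   <
            [2,4] S   >
              [2,3] "chased" : S/(S/PP)
              [3,4] "cat" : S/PP
            [4,5] "sent" : ((N\NP)/(NP\PP))\S
          [5,6] "often" : NP\PP
    [6,7] "clearly" : (S/(N\PP))\NP
  [7,8] "every" : N\PP

YES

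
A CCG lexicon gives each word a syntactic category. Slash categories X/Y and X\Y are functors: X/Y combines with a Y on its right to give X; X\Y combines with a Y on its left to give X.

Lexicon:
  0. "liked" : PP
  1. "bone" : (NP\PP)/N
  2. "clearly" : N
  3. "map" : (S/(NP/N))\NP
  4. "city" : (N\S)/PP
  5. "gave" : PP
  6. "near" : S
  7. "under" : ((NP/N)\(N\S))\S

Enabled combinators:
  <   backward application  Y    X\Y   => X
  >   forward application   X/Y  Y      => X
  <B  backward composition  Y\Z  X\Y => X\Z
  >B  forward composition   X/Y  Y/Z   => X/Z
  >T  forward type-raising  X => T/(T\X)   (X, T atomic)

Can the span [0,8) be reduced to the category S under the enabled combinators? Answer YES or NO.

[0,8] S   >
  [0,4] S/(NP/N)   <
    [0,3] NP   <
      [0,1] "liked" : PP
      [1,3] NP\PP   >
        [1,2] "bone" : (NP\PP)/N
        [2,3] "clearly" : N
    [3,4] "map" : (S/(NP/N))\NP
  [4,8] NP/N   <
    [4,6] N\S   >
      [4,5] "city" : (N\S)/PP
      [5,6] "gave" : PP
    [6,8] (NP/N)\(N\S)   <
      [6,7] "near" : S
      [7,8] "under" : ((NP/N)\(N\S))\S

YES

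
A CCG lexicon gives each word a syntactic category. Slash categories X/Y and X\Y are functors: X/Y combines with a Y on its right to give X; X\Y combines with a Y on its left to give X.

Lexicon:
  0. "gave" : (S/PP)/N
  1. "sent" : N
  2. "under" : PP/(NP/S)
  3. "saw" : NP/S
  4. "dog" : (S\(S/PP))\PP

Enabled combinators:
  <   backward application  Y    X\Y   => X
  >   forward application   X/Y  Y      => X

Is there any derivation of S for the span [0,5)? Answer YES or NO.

YES

[0,5] S   <
  [0,2] S/PP   >
    [0,1] "gave" : (S/PP)/N
    [1,2] "sent" : N
  [2,5] S\(S/PP)   <
    [2,4] PP   >
      [2,3] "under" : PP/(NP/S)
      [3,4] "saw" : NP/S
    [4,5] "dog" : (S\(S/PP))\PP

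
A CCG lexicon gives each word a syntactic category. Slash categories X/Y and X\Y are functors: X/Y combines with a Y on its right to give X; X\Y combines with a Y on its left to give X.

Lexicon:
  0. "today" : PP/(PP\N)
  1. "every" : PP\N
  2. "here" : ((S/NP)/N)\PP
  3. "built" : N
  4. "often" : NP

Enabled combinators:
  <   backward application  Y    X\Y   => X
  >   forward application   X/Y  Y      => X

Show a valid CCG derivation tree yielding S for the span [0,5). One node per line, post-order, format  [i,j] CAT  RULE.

[0,5] S   >
  [0,4] S/NP   >
    [0,3] (S/NP)/N   <
      [0,2] PP   >
        [0,1] "today" : PP/(PP\N)
        [1,2] "every" : PP\N
      [2,3] "here" : ((S/NP)/N)\PP
    [3,4] "built" : N
  [4,5] "often" : NP

[0,1] PP/(PP\N)  lex  "today"
[1,2] PP\N  lex  "every"
[0,2] PP  >  k=1
[2,3] ((S/NP)/N)\PP  lex  "here"
[0,3] (S/NP)/N  <  k=2
[3,4] N  lex  "built"
[0,4] S/NP  >  k=3
[4,5] NP  lex  "often"
[0,5] S  >  k=4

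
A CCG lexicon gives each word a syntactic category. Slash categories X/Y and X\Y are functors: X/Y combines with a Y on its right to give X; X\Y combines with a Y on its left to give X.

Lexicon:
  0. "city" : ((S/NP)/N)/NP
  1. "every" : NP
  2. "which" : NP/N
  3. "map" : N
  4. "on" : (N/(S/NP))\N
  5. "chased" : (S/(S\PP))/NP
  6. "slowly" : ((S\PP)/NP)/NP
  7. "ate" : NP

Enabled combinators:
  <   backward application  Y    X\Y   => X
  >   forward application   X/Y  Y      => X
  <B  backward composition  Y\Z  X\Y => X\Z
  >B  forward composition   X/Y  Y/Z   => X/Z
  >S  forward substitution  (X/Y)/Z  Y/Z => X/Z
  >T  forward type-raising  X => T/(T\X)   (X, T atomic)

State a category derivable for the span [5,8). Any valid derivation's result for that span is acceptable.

S/NP

[0,8] S   >
  [0,3] S/N   >S
    [0,2] (S/NP)/N   >
      [0,1] "city" : ((S/NP)/N)/NP
      [1,2] "every" : NP
    [2,3] "which" : NP/N
  [3,8] N   >
    [3,5] N/(S/NP)   <
      [3,4] "map" : N
      [4,5] "on" : (N/(S/NP))\N
    [5,8] S/NP   >S
      [5,6] "chased" : (S/(S\PP))/NP
      [6,8] (S\PP)/NP   >
        [6,7] "slowly" : ((S\PP)/NP)/NP
        [7,8] "ate" : NP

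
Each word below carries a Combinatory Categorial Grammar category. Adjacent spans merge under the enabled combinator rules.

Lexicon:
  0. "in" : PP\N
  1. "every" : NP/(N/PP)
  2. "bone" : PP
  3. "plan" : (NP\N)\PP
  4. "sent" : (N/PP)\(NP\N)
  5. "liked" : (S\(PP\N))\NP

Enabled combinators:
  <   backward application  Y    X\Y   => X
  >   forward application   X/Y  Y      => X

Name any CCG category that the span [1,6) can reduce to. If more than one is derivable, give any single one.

[0,6] S   <
  [0,1] "in" : PP\N
  [1,6] S\(PP\N)   <
    [1,5] NP   >
      [1,2] "every" : NP/(N/PP)
      [2,5] N/PP   <
        [2,4] NP\N   <
          [2,3] "bone" : PP
          [3,4] "plan" : (NP\N)\PP
        [4,5] "sent" : (N/PP)\(NP\N)
    [5,6] "liked" : (S\(PP\N))\NP

S\(PP\N)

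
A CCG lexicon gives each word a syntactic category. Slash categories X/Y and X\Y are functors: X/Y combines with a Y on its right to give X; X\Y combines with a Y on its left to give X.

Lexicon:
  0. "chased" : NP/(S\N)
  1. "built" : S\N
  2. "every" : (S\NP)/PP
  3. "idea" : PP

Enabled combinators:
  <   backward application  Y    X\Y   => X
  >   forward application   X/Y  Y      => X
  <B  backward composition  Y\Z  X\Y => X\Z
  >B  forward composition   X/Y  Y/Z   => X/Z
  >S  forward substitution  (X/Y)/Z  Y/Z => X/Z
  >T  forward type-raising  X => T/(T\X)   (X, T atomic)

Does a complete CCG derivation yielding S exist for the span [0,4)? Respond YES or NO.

[0,4] S   <
  [0,2] NP   >
    [0,1] "chased" : NP/(S\N)
    [1,2] "built" : S\N
  [2,4] S\NP   >
    [2,3] "every" : (S\NP)/PP
    [3,4] "idea" : PP

YES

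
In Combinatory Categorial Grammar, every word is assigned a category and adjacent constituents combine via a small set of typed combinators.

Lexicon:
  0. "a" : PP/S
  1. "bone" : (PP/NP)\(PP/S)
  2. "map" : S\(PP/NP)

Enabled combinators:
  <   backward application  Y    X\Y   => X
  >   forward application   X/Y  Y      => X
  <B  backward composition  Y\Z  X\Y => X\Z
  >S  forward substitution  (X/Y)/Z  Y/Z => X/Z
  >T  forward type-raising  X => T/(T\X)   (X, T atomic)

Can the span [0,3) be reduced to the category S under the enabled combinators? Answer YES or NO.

[0,3] S   <
  [0,2] PP/NP   <
    [0,1] "a" : PP/S
    [1,2] "bone" : (PP/NP)\(PP/S)
  [2,3] "map" : S\(PP/NP)

YES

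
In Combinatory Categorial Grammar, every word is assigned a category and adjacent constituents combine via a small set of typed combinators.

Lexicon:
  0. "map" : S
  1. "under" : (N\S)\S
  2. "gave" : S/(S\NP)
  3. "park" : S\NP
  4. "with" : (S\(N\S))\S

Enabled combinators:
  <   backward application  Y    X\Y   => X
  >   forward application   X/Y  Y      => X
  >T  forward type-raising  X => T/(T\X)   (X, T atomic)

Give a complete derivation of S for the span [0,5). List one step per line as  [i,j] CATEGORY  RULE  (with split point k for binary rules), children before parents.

[0,5] S   <
  [0,2] N\S   <
    [0,1] "map" : S
    [1,2] "under" : (N\S)\S
  [2,5] S\(N\S)   <
    [2,4] S   >
      [2,3] "gave" : S/(S\NP)
      [3,4] "park" : S\NP
    [4,5] "with" : (S\(N\S))\S

[0,1] S  lex  "map"
[1,2] (N\S)\S  lex  "under"
[0,2] N\S  <  k=1
[2,3] S/(S\NP)  lex  "gave"
[3,4] S\NP  lex  "park"
[2,4] S  >  k=3
[4,5] (S\(N\S))\S  lex  "with"
[2,5] S\(N\S)  <  k=4
[0,5] S  <  k=2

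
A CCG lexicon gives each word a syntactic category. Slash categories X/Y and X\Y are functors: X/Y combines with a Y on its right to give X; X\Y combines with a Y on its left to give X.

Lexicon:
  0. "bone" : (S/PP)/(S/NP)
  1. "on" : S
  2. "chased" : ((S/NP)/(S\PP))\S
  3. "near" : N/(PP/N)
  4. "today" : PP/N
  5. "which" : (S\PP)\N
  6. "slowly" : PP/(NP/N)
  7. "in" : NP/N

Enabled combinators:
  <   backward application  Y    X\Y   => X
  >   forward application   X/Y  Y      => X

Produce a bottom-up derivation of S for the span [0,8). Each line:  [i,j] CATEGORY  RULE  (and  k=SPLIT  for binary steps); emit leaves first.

[0,8] S   >
  [0,6] S/PP   >
    [0,1] "bone" : (S/PP)/(S/NP)
    [1,6] S/NP   >
      [1,3] (S/NP)/(S\PP)   <
        [1,2] "on" : S
        [2,3] "chased" : ((S/NP)/(S\PP))\S
      [3,6] S\PP   <
        [3,5] N   >
          [3,4] "near" : N/(PP/N)
          [4,5] "today" : PP/N
        [5,6] "which" : (S\PP)\N
  [6,8] PP   >
    [6,7] "slowly" : PP/(NP/N)
    [7,8] "in" : NP/N

[0,1] (S/PP)/(S/NP)  lex  "bone"
[1,2] S  lex  "on"
[2,3] ((S/NP)/(S\PP))\S  lex  "chased"
[1,3] (S/NP)/(S\PP)  <  k=2
[3,4] N/(PP/N)  lex  "near"
[4,5] PP/N  lex  "today"
[3,5] N  >  k=4
[5,6] (S\PP)\N  lex  "which"
[3,6] S\PP  <  k=5
[1,6] S/NP  >  k=3
[0,6] S/PP  >  k=1
[6,7] PP/(NP/N)  lex  "slowly"
[7,8] NP/N  lex  "in"
[6,8] PP  >  k=7
[0,8] S  >  k=6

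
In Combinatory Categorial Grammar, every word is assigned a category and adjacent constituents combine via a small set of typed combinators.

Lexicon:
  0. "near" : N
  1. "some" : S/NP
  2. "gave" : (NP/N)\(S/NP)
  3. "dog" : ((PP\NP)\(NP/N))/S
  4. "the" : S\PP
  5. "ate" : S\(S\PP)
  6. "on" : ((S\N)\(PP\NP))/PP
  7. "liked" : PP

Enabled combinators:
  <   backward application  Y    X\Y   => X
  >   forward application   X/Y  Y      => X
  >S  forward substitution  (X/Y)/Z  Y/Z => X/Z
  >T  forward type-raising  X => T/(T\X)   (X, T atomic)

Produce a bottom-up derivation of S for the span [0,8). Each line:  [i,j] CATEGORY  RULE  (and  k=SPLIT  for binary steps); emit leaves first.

[0,1] N  lex  "near"
[1,2] S/NP  lex  "some"
[2,3] (NP/N)\(S/NP)  lex  "gave"
[1,3] NP/N  <  k=2
[3,4] ((PP\NP)\(NP/N))/S  lex  "dog"
[4,5] S\PP  lex  "the"
[5,6] S\(S\PP)  lex  "ate"
[4,6] S  <  k=5
[3,6] (PP\NP)\(NP/N)  >  k=4
[1,6] PP\NP  <  k=3
[6,7] ((S\N)\(PP\NP))/PP  lex  "on"
[7,8] PP  lex  "liked"
[6,8] (S\N)\(PP\NP)  >  k=7
[1,8] S\N  <  k=6
[0,8] S  <  k=1

[0,8] S   <
  [0,1] "near" : N
  [1,8] S\N   <
    [1,6] PP\NP   <
      [1,3] NP/N   <
        [1,2] "some" : S/NP
        [2,3] "gave" : (NP/N)\(S/NP)
      [3,6] (PP\NP)\(NP/N)   >
        [3,4] "dog" : ((PP\NP)\(NP/N))/S
        [4,6] S   <
          [4,5] "the" : S\PP
          [5,6] "ate" : S\(S\PP)
    [6,8] (S\N)\(PP\NP)   >
      [6,7] "on" : ((S\N)\(PP\NP))/PP
      [7,8] "liked" : PP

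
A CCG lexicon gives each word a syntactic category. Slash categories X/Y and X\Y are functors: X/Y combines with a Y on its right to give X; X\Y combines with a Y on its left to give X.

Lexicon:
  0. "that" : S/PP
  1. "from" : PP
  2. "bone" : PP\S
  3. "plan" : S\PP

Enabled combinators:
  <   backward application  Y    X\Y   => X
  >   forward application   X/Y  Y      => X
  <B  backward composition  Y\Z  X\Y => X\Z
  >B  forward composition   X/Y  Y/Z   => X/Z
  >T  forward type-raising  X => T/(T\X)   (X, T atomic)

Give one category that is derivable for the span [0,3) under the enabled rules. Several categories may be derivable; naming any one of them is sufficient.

PP

[0,4] S   <
  [0,3] PP   <
    [0,2] S   >
      [0,1] "that" : S/PP
      [1,2] "from" : PP
    [2,3] "bone" : PP\S
  [3,4] "plan" : S\PP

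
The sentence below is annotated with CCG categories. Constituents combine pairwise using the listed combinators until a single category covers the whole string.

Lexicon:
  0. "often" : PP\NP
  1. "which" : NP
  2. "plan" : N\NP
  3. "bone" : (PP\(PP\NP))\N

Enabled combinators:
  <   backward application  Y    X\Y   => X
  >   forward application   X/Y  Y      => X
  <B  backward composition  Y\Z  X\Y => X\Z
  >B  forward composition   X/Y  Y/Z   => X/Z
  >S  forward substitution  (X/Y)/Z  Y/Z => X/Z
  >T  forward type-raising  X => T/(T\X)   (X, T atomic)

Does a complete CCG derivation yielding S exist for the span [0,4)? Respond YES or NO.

NO

PP\NP NP N\NP (PP\(PP\NP))\N
CKY chart[0,4] = {N/(N\PP), NP/(NP\PP), PP, PP/(PP\PP), S/(S\PP)}; S ∉ chart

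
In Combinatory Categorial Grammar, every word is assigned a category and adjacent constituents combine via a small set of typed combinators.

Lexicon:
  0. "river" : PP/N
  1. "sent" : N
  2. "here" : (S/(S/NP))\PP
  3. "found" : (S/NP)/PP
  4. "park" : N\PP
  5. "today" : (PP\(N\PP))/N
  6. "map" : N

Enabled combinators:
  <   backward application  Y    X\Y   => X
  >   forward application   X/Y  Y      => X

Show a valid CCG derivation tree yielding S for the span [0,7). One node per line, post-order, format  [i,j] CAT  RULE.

[0,1] PP/N  lex  "river"
[1,2] N  lex  "sent"
[0,2] PP  >  k=1
[2,3] (S/(S/NP))\PP  lex  "here"
[0,3] S/(S/NP)  <  k=2
[3,4] (S/NP)/PP  lex  "found"
[4,5] N\PP  lex  "park"
[5,6] (PP\(N\PP))/N  lex  "today"
[6,7] N  lex  "map"
[5,7] PP\(N\PP)  >  k=6
[4,7] PP  <  k=5
[3,7] S/NP  >  k=4
[0,7] S  >  k=3

[0,7] S   >
  [0,3] S/(S/NP)   <
    [0,2] PP   >
      [0,1] "river" : PP/N
      [1,2] "sent" : N
    [2,3] "here" : (S/(S/NP))\PP
  [3,7] S/NP   >
    [3,4] "found" : (S/NP)/PP
    [4,7] PP   <
      [4,5] "park" : N\PP
      [5,7] PP\(N\PP)   >
        [5,6] "today" : (PP\(N\PP))/N
        [6,7] "map" : N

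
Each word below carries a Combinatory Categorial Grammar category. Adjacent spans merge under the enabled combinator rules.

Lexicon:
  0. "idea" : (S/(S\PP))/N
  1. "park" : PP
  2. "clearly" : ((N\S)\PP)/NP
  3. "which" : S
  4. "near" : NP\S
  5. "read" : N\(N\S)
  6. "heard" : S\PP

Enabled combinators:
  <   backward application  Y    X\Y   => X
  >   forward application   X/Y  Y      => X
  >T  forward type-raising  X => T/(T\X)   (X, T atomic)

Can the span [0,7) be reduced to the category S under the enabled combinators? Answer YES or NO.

[0,7] S   >
  [0,6] S/(S\PP)   >
    [0,1] "idea" : (S/(S\PP))/N
    [1,6] N   <
      [1,5] N\S   <
        [1,2] "park" : PP
        [2,5] (N\S)\PP   >
          [2,3] "clearly" : ((N\S)\PP)/NP
          [3,5] NP   <
            [3,4] "which" : S
            [4,5] "near" : NP\S
      [5,6] "read" : N\(N\S)
  [6,7] "heard" : S\PP

YES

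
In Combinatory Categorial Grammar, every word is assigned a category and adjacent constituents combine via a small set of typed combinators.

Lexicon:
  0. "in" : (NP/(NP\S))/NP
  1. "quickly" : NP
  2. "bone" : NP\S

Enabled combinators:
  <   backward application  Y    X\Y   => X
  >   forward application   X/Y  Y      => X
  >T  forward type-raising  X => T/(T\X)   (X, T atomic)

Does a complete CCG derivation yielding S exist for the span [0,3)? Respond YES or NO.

(NP/(NP\S))/NP NP NP\S
CKY chart[0,3] = {N/(N\NP), NP, NP/(NP\NP), PP/(PP\NP), S/(S\NP)}; S ∉ chart

NO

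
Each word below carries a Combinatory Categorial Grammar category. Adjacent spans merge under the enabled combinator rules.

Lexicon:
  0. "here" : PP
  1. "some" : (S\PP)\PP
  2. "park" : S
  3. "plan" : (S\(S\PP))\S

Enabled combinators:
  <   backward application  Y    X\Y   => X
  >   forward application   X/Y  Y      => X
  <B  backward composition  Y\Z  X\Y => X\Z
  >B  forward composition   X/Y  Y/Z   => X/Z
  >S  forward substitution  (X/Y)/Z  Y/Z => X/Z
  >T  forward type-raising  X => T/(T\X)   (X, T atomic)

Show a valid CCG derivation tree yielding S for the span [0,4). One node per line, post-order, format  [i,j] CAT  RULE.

[0,4] S   <
  [0,2] S\PP   <
    [0,1] "here" : PP
    [1,2] "some" : (S\PP)\PP
  [2,4] S\(S\PP)   <
    [2,3] "park" : S
    [3,4] "plan" : (S\(S\PP))\S

[0,1] PP  lex  "here"
[1,2] (S\PP)\PP  lex  "some"
[0,2] S\PP  <  k=1
[2,3] S  lex  "park"
[3,4] (S\(S\PP))\S  lex  "plan"
[2,4] S\(S\PP)  <  k=3
[0,4] S  <  k=2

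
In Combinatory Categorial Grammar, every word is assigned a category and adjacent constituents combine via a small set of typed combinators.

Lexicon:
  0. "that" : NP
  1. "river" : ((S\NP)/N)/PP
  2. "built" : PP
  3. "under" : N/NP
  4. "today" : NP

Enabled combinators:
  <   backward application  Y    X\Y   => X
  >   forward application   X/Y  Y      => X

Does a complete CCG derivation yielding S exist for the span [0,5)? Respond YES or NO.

YES

[0,5] S   <
  [0,1] "that" : NP
  [1,5] S\NP   >
    [1,3] (S\NP)/N   >
      [1,2] "river" : ((S\NP)/N)/PP
      [2,3] "built" : PP
    [3,5] N   >
      [3,4] "under" : N/NP
      [4,5] "today" : NP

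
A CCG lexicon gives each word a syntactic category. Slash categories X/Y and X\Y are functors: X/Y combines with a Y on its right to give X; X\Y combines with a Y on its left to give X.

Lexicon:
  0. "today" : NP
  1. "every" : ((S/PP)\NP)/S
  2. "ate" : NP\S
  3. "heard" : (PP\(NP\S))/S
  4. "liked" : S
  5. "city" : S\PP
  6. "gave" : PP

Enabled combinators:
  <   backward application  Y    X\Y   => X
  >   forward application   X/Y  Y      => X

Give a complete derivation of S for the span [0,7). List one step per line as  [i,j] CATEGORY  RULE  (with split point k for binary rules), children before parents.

[0,7] S   >
  [0,6] S/PP   <
    [0,1] "today" : NP
    [1,6] (S/PP)\NP   >
      [1,2] "every" : ((S/PP)\NP)/S
      [2,6] S   <
        [2,5] PP   <
          [2,3] "ate" : NP\S
          [3,5] PP\(NP\S)   >
            [3,4] "heard" : (PP\(NP\S))/S
            [4,5] "liked" : S
        [5,6] "city" : S\PP
  [6,7] "gave" : PP

[0,1] NP  lex  "today"
[1,2] ((S/PP)\NP)/S  lex  "every"
[2,3] NP\S  lex  "ate"
[3,4] (PP\(NP\S))/S  lex  "heard"
[4,5] S  lex  "liked"
[3,5] PP\(NP\S)  >  k=4
[2,5] PP  <  k=3
[5,6] S\PP  lex  "city"
[2,6] S  <  k=5
[1,6] (S/PP)\NP  >  k=2
[0,6] S/PP  <  k=1
[6,7] PP  lex  "gave"
[0,7] S  >  k=6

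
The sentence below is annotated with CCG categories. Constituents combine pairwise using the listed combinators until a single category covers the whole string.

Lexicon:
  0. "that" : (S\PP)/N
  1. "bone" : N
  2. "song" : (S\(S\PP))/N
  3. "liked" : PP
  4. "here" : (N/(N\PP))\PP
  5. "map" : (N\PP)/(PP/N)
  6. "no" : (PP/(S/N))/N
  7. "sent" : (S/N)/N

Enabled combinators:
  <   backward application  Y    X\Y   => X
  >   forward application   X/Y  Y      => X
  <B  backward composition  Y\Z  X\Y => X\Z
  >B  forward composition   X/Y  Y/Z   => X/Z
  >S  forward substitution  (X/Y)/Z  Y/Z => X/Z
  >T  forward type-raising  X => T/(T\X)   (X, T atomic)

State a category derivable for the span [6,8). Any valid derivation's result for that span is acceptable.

[0,8] S   <
  [0,2] S\PP   >
    [0,1] "that" : (S\PP)/N
    [1,2] "bone" : N
  [2,8] S\(S\PP)   >
    [2,3] "song" : (S\(S\PP))/N
    [3,8] N   >
      [3,5] N/(N\PP)   <
        [3,4] "liked" : PP
        [4,5] "here" : (N/(N\PP))\PP
      [5,8] N\PP   >
        [5,6] "map" : (N\PP)/(PP/N)
        [6,8] PP/N   >S
          [6,7] "no" : (PP/(S/N))/N
          [7,8] "sent" : (S/N)/N

PP/N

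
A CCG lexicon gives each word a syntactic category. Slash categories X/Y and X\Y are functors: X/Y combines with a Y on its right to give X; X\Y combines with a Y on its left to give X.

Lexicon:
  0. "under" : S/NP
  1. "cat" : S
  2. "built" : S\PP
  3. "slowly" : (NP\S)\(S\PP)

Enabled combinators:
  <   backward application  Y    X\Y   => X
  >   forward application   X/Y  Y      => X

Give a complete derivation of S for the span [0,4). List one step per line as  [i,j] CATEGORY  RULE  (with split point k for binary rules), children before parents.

[0,4] S   >
  [0,1] "under" : S/NP
  [1,4] NP   <
    [1,2] "cat" : S
    [2,4] NP\S   <
      [2,3] "built" : S\PP
      [3,4] "slowly" : (NP\S)\(S\PP)

[0,1] S/NP  lex  "under"
[1,2] S  lex  "cat"
[2,3] S\PP  lex  "built"
[3,4] (NP\S)\(S\PP)  lex  "slowly"
[2,4] NP\S  <  k=3
[1,4] NP  <  k=2
[0,4] S  >  k=1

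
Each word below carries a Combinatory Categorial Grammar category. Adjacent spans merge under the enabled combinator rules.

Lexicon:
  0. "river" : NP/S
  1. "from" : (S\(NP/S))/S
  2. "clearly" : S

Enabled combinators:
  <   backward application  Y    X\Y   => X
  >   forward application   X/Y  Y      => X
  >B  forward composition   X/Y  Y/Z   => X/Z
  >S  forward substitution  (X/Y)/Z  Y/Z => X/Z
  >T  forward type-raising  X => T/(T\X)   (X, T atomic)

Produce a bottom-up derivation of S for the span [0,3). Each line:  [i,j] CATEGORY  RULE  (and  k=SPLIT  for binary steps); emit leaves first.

[0,3] S   <
  [0,1] "river" : NP/S
  [1,3] S\(NP/S)   >
    [1,2] "from" : (S\(NP/S))/S
    [2,3] "clearly" : S

[0,1] NP/S  lex  "river"
[1,2] (S\(NP/S))/S  lex  "from"
[2,3] S  lex  "clearly"
[1,3] S\(NP/S)  >  k=2
[0,3] S  <  k=1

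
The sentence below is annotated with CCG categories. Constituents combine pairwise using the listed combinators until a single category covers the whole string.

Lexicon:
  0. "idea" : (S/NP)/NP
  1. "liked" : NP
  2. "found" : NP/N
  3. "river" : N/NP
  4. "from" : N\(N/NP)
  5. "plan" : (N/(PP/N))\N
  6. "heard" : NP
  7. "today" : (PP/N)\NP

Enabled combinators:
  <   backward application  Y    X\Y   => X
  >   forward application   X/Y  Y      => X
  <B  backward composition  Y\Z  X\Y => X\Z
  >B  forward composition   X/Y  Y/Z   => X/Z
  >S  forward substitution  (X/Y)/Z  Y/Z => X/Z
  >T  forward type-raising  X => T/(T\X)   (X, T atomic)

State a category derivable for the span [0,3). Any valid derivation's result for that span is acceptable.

S/N

[0,8] S   >
  [0,3] S/N   >B
    [0,2] S/NP   >
      [0,1] "idea" : (S/NP)/NP
      [1,2] "liked" : NP
    [2,3] "found" : NP/N
  [3,8] N   >
    [3,6] N/(PP/N)   <
      [3,5] N   <
        [3,4] "river" : N/NP
        [4,5] "from" : N\(N/NP)
      [5,6] "plan" : (N/(PP/N))\N
    [6,8] PP/N   <
      [6,7] "heard" : NP
      [7,8] "today" : (PP/N)\NP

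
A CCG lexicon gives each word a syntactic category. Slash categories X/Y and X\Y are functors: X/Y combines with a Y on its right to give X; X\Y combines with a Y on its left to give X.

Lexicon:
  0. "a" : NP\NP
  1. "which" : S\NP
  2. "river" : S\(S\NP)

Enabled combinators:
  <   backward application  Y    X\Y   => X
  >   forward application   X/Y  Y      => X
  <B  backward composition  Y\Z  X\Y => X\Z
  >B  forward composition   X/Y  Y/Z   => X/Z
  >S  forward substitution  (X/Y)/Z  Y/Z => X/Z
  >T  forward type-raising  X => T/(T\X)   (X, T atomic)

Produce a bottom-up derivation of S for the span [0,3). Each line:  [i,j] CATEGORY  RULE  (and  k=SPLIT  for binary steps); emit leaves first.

[0,1] NP\NP  lex  "a"
[1,2] S\NP  lex  "which"
[0,2] S\NP  <B  k=1
[2,3] S\(S\NP)  lex  "river"
[0,3] S  <  k=2

[0,3] S   <
  [0,2] S\NP   <B
    [0,1] "a" : NP\NP
    [1,2] "which" : S\NP
  [2,3] "river" : S\(S\NP)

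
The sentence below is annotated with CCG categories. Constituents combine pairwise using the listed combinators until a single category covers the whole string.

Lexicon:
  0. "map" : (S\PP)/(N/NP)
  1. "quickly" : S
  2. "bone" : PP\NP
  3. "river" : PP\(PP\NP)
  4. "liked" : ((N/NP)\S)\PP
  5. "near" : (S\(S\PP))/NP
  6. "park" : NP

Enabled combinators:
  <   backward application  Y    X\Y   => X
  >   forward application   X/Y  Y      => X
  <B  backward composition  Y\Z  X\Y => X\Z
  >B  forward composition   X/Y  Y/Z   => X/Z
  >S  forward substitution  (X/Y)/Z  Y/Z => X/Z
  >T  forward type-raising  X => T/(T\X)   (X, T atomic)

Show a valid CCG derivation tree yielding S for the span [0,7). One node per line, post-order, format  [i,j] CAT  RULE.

[0,7] S   <
  [0,5] S\PP   >
    [0,1] "map" : (S\PP)/(N/NP)
    [1,5] N/NP   <
      [1,2] "quickly" : S
      [2,5] (N/NP)\S   <
        [2,4] PP   <
          [2,3] "bone" : PP\NP
          [3,4] "river" : PP\(PP\NP)
        [4,5] "liked" : ((N/NP)\S)\PP
  [5,7] S\(S\PP)   >
    [5,6] "near" : (S\(S\PP))/NP
    [6,7] "park" : NP

[0,1] (S\PP)/(N/NP)  lex  "map"
[1,2] S  lex  "quickly"
[2,3] PP\NP  lex  "bone"
[3,4] PP\(PP\NP)  lex  "river"
[2,4] PP  <  k=3
[4,5] ((N/NP)\S)\PP  lex  "liked"
[2,5] (N/NP)\S  <  k=4
[1,5] N/NP  <  k=2
[0,5] S\PP  >  k=1
[5,6] (S\(S\PP))/NP  lex  "near"
[6,7] NP  lex  "park"
[5,7] S\(S\PP)  >  k=6
[0,7] S  <  k=5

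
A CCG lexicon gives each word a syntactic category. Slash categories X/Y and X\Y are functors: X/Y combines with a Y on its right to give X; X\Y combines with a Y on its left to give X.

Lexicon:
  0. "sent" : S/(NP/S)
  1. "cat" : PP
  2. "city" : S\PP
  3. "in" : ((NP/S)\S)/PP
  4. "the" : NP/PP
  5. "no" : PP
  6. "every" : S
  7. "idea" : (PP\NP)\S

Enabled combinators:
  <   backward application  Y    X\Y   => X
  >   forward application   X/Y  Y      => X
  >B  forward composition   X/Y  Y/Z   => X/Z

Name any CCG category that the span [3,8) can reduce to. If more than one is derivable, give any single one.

[0,8] S   >
  [0,1] "sent" : S/(NP/S)
  [1,8] NP/S   <
    [1,3] S   <
      [1,2] "cat" : PP
      [2,3] "city" : S\PP
    [3,8] (NP/S)\S   >
      [3,4] "in" : ((NP/S)\S)/PP
      [4,8] PP   <
        [4,6] NP   >
          [4,5] "the" : NP/PP
          [5,6] "no" : PP
        [6,8] PP\NP   <
          [6,7] "every" : S
          [7,8] "idea" : (PP\NP)\S

(NP/S)\S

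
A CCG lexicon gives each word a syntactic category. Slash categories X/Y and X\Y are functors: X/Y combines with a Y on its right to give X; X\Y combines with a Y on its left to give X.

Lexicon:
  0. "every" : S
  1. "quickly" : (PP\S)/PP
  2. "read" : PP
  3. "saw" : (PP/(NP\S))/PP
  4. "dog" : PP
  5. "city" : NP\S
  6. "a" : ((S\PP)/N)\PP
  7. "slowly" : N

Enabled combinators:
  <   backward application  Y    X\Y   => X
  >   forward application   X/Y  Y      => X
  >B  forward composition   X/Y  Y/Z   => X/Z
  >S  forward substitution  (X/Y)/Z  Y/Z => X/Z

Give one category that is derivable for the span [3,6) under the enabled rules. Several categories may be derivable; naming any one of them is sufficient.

[0,8] S   <
  [0,3] PP   <
    [0,1] "every" : S
    [1,3] PP\S   >
      [1,2] "quickly" : (PP\S)/PP
      [2,3] "read" : PP
  [3,8] S\PP   >
    [3,7] (S\PP)/N   <
      [3,6] PP   >
        [3,5] PP/(NP\S)   >
          [3,4] "saw" : (PP/(NP\S))/PP
          [4,5] "dog" : PP
        [5,6] "city" : NP\S
      [6,7] "a" : ((S\PP)/N)\PP
    [7,8] "slowly" : N

PP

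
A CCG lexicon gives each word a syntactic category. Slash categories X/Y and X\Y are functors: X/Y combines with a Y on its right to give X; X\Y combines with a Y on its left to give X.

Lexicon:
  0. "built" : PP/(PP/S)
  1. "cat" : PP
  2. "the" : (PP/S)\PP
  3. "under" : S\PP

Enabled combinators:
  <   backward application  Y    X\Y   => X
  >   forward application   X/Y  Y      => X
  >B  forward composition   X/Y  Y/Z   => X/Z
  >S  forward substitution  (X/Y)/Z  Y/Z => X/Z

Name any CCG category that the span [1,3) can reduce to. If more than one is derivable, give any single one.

[0,4] S   <
  [0,3] PP   >
    [0,1] "built" : PP/(PP/S)
    [1,3] PP/S   <
      [1,2] "cat" : PP
      [2,3] "the" : (PP/S)\PP
  [3,4] "under" : S\PP

PP/S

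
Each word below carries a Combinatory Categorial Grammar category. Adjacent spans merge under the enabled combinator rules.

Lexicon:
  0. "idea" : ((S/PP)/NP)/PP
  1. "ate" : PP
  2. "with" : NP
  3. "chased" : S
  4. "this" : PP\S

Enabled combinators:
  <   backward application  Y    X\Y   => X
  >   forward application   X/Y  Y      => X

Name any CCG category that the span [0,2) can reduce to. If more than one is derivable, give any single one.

(S/PP)/NP

[0,5] S   >
  [0,3] S/PP   >
    [0,2] (S/PP)/NP   >
      [0,1] "idea" : ((S/PP)/NP)/PP
      [1,2] "ate" : PP
    [2,3] "with" : NP
  [3,5] PP   <
    [3,4] "chased" : S
    [4,5] "this" : PP\S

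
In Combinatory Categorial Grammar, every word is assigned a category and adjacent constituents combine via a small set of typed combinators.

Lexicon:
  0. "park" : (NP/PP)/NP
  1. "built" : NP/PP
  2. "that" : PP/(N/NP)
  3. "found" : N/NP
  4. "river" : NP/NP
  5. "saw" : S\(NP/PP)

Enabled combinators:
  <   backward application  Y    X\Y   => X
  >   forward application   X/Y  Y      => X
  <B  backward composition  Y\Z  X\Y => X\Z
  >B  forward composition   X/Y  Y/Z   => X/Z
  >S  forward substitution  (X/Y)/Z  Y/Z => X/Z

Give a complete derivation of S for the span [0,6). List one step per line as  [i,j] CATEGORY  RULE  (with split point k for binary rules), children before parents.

[0,6] S   <
  [0,5] NP/PP   >
    [0,1] "park" : (NP/PP)/NP
    [1,5] NP   >
      [1,2] "built" : NP/PP
      [2,5] PP   >
        [2,3] "that" : PP/(N/NP)
        [3,5] N/NP   >B
          [3,4] "found" : N/NP
          [4,5] "river" : NP/NP
  [5,6] "saw" : S\(NP/PP)

[0,1] (NP/PP)/NP  lex  "park"
[1,2] NP/PP  lex  "built"
[2,3] PP/(N/NP)  lex  "that"
[3,4] N/NP  lex  "found"
[4,5] NP/NP  lex  "river"
[3,5] N/NP  >B  k=4
[2,5] PP  >  k=3
[1,5] NP  >  k=2
[0,5] NP/PP  >  k=1
[5,6] S\(NP/PP)  lex  "saw"
[0,6] S  <  k=5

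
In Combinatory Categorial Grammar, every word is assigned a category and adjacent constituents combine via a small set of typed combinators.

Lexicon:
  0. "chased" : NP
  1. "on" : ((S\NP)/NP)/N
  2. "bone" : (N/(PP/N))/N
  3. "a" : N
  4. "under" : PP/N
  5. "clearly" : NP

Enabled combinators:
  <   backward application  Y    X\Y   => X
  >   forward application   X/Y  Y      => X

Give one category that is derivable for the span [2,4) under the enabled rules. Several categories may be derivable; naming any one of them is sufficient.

[0,6] S   <
  [0,1] "chased" : NP
  [1,6] S\NP   >
    [1,5] (S\NP)/NP   >
      [1,2] "on" : ((S\NP)/NP)/N
      [2,5] N   >
        [2,4] N/(PP/N)   >
          [2,3] "bone" : (N/(PP/N))/N
          [3,4] "a" : N
        [4,5] "under" : PP/N
    [5,6] "clearly" : NP

N/(PP/N)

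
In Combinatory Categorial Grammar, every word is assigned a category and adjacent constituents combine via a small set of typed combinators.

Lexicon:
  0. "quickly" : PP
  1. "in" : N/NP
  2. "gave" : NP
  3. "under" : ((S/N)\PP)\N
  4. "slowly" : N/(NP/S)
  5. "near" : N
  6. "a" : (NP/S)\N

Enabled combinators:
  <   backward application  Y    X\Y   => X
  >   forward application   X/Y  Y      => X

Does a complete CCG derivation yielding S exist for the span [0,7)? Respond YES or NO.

YES

[0,7] S   >
  [0,4] S/N   <
    [0,1] "quickly" : PP
    [1,4] (S/N)\PP   <
      [1,3] N   >
        [1,2] "in" : N/NP
        [2,3] "gave" : NP
      [3,4] "under" : ((S/N)\PP)\N
  [4,7] N   >
    [4,5] "slowly" : N/(NP/S)
    [5,7] NP/S   <
      [5,6] "near" : N
      [6,7] "a" : (NP/S)\N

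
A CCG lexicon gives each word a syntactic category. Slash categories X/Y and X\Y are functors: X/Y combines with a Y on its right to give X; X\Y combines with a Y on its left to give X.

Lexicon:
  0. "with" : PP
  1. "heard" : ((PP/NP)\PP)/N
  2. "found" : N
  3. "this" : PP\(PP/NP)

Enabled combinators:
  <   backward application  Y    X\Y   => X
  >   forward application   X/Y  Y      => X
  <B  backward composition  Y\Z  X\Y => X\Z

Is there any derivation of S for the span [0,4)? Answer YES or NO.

NO

PP ((PP/NP)\PP)/N N PP\(PP/NP)
CKY chart[0,4] = {PP}; S ∉ chart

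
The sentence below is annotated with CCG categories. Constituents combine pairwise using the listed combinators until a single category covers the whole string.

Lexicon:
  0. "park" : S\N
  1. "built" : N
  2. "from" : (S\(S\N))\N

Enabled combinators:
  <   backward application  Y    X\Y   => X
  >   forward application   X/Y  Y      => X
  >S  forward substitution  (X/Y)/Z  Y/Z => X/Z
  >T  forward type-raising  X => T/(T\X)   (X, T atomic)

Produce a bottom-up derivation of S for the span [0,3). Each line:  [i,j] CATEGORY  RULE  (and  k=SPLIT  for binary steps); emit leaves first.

[0,1] S\N  lex  "park"
[1,2] N  lex  "built"
[2,3] (S\(S\N))\N  lex  "from"
[1,3] S\(S\N)  <  k=2
[0,3] S  <  k=1

[0,3] S   <
  [0,1] "park" : S\N
  [1,3] S\(S\N)   <
    [1,2] "built" : N
    [2,3] "from" : (S\(S\N))\N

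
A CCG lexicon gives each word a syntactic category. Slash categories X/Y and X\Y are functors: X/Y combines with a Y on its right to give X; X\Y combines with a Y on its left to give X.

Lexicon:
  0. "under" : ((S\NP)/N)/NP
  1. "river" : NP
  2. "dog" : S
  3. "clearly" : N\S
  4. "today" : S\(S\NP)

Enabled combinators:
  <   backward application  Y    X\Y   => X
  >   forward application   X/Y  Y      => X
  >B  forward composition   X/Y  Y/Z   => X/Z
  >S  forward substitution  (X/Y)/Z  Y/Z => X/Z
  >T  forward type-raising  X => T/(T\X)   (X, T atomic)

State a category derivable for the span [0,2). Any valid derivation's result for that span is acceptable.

[0,5] S   <
  [0,4] S\NP   >
    [0,2] (S\NP)/N   >
      [0,1] "under" : ((S\NP)/N)/NP
      [1,2] "river" : NP
    [2,4] N   <
      [2,3] "dog" : S
      [3,4] "clearly" : N\S
  [4,5] "today" : S\(S\NP)

(S\NP)/N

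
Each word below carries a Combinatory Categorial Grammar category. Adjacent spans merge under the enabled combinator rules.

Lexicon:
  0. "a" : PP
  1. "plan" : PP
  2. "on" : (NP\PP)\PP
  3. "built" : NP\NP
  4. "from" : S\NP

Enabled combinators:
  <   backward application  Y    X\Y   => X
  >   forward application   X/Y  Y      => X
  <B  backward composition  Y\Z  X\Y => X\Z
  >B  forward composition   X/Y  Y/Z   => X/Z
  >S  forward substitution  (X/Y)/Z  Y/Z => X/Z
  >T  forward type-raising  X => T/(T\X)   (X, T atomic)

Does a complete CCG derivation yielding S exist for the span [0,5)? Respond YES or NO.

YES

[0,5] S   <
  [0,3] NP   <
    [0,1] "a" : PP
    [1,3] NP\PP   <
      [1,2] "plan" : PP
      [2,3] "on" : (NP\PP)\PP
  [3,5] S\NP   <B
    [3,4] "built" : NP\NP
    [4,5] "from" : S\NP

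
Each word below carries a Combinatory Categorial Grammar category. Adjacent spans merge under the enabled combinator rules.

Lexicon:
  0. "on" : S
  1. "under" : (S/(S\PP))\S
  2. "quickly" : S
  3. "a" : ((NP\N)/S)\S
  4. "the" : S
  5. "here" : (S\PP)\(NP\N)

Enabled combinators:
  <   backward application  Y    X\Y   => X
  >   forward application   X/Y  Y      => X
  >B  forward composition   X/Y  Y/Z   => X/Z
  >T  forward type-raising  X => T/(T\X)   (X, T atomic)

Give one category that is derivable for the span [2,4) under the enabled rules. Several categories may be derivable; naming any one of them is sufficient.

[0,6] S   >
  [0,2] S/(S\PP)   <
    [0,1] "on" : S
    [1,2] "under" : (S/(S\PP))\S
  [2,6] S\PP   <
    [2,5] NP\N   >
      [2,4] (NP\N)/S   <
        [2,3] "quickly" : S
        [3,4] "a" : ((NP\N)/S)\S
      [4,5] "the" : S
    [5,6] "here" : (S\PP)\(NP\N)

(NP\N)/S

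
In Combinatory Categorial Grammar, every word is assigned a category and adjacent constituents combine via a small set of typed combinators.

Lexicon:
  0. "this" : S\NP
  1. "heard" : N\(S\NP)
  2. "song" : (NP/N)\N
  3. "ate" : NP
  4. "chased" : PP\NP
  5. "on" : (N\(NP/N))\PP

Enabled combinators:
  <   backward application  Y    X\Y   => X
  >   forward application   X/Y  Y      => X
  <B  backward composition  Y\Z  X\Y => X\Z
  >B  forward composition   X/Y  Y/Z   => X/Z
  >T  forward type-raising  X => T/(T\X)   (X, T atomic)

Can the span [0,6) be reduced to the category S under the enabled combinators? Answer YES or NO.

NO

S\NP N\(S\NP) (NP/N)\N NP PP\NP (N\(NP/N))\PP
CKY chart[0,6] = {N, N/(N\N), NP/(NP\N), PP/(PP\N), S/(S\N)}; S ∉ chart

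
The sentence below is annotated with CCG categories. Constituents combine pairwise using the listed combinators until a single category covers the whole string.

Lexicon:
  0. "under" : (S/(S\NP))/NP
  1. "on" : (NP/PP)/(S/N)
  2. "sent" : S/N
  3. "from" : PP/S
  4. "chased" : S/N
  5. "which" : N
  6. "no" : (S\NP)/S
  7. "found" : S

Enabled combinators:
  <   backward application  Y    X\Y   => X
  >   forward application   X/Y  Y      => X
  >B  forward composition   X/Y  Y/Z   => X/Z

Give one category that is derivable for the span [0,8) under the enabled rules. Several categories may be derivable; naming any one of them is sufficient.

[0,8] S   >
  [0,6] S/(S\NP)   >
    [0,1] "under" : (S/(S\NP))/NP
    [1,6] NP   >
      [1,3] NP/PP   >
        [1,2] "on" : (NP/PP)/(S/N)
        [2,3] "sent" : S/N
      [3,6] PP   >
        [3,4] "from" : PP/S
        [4,6] S   >
          [4,5] "chased" : S/N
          [5,6] "which" : N
  [6,8] S\NP   >
    [6,7] "no" : (S\NP)/S
    [7,8] "found" : S

S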